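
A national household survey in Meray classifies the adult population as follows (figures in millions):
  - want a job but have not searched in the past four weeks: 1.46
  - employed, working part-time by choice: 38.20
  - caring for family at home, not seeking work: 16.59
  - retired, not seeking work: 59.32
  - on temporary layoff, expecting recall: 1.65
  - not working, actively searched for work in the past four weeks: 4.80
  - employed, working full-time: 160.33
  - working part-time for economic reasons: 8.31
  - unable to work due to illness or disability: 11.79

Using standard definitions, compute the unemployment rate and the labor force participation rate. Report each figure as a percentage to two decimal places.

Employed = 38.20 + 160.33 + 8.31 = 206.84 million (anyone who worked, including part-time for economic reasons, counts as employed).
Unemployed = 1.65 + 4.80 = 6.45 million (jobless and actively searching, or on temporary layoff).
Labor force = 206.84 + 6.45 = 213.29 million.
Not in labor force = 1.46 + 16.59 + 59.32 + 11.79 = 89.16 million (those not working and not actively searching are outside the labor force — including those who want a job but have given up searching).
Civilian working-age population = 213.29 + 89.16 = 302.45 million.
Unemployment rate = 6.45 / 213.29 = 3.02%.
Labor force participation rate = 213.29 / 302.45 = 70.52%.

Unemployment rate ≈ 3.02%; labor force participation rate ≈ 70.52%.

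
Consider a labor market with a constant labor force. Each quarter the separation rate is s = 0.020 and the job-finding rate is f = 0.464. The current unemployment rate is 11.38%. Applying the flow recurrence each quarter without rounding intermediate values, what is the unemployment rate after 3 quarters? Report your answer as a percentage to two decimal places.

With a fixed labor force, u_{t+1} = u_t + s·(1−u_t) − f·u_t = u_t·(1−s−f) + s.
Here 1−s−f = 0.516 and s = 0.020.
u_1 = 0.113800 × 0.516 + 0.020 = 0.078721.
u_2 = 0.078721 × 0.516 + 0.020 = 0.060620.
u_3 = 0.060620 × 0.516 + 0.020 = 0.051280.

Unemployment rate after three quarters ≈ 5.13%.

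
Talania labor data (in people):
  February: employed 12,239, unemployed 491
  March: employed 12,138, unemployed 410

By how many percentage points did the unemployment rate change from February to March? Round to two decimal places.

February: labor force = 12,239 + 491 = 12,730; u = 491/12,730 = 3.86%.
March: labor force = 12,138 + 410 = 12,548; u = 410/12,548 = 3.27%.
Change = 3.27% − 3.86% = −0.59 pp.

The unemployment rate changed by −0.59 percentage points.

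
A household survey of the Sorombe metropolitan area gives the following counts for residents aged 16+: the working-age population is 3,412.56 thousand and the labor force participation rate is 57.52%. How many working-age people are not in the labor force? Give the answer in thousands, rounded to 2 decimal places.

Share not in the labor force = 1 − 0.5752 = 0.4248.
Not in labor force = 0.4248 × 3,412.56 ≈ 1,449.66 thousand.

About 1,449.66 thousand are not in the labor force.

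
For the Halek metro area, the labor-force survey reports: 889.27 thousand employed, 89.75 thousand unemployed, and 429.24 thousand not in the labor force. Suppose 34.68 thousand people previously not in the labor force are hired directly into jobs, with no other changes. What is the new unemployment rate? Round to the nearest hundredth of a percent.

New unemployment rate ≈ 8.85%.

Initially, labor force = 889.27 + 89.75 = 979.02 thousand, so u = 89.75/979.02 = 9.17%.
After the change, employed and labor force both rise by 34.68; unemployed unchanged → E = 923.95, U = 89.75, labor force = 1,013.70 thousand.
New unemployment rate = 89.75 / 1,013.70 = 8.85%.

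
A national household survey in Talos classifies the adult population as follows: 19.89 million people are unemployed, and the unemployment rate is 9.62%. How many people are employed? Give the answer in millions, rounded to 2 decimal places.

Labor force = U / u = 19.89 / 0.0962 ≈ 206.76 million.
Employed = labor force − unemployed = 206.76 − 19.89 = 186.87 million.

About 186.87 million are employed.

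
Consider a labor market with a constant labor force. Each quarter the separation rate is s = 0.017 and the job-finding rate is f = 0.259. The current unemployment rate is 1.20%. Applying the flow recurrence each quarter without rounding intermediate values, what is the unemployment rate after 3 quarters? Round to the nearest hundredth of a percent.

With a fixed labor force, u_{t+1} = u_t + s·(1−u_t) − f·u_t = u_t·(1−s−f) + s.
Here 1−s−f = 0.724 and s = 0.017.
u_1 = 0.012000 × 0.724 + 0.017 = 0.025688.
u_2 = 0.025688 × 0.724 + 0.017 = 0.035598.
u_3 = 0.035598 × 0.724 + 0.017 = 0.042773.

Unemployment rate after three quarters ≈ 4.28%.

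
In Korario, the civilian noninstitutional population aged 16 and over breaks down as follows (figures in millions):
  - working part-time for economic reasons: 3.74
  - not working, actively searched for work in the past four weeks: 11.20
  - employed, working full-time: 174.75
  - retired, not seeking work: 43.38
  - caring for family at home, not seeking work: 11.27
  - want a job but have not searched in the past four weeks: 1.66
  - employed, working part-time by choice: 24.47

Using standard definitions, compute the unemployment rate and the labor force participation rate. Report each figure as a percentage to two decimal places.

Unemployment rate ≈ 5.23%; labor force participation rate ≈ 79.18%.

Employed = 3.74 + 174.75 + 24.47 = 202.96 million (anyone who worked, including part-time for economic reasons, counts as employed).
Unemployed = 11.20 million.
Labor force = 202.96 + 11.20 = 214.16 million.
Not in labor force = 43.38 + 11.27 + 1.66 = 56.31 million (those not working and not actively searching are outside the labor force — including those who want a job but have given up searching).
Civilian working-age population = 214.16 + 56.31 = 270.47 million.
Unemployment rate = 11.20 / 214.16 = 5.23%.
Labor force participation rate = 214.16 / 270.47 = 79.18%.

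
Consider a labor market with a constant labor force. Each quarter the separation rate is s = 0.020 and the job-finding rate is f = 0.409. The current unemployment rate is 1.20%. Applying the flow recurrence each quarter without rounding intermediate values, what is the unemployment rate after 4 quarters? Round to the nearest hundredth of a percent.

With a fixed labor force, u_{t+1} = u_t + s·(1−u_t) − f·u_t = u_t·(1−s−f) + s.
Here 1−s−f = 0.571 and s = 0.020.
u_1 = 0.012000 × 0.571 + 0.020 = 0.026852.
u_2 = 0.026852 × 0.571 + 0.020 = 0.035332.
u_3 = 0.035332 × 0.571 + 0.020 = 0.040175.
u_4 = 0.040175 × 0.571 + 0.020 = 0.042940.

Unemployment rate after four quarters ≈ 4.29%.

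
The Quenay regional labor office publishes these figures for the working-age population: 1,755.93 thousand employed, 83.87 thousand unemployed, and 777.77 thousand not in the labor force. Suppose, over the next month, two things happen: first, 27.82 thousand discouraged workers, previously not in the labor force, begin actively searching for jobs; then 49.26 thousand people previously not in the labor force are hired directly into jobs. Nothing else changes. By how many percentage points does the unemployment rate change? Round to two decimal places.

Initially, labor force = 1,755.93 + 83.87 = 1,839.80 thousand, so u = 83.87/1,839.80 = 4.56%.
After the first change, unemployed and labor force both rise by 27.82 → E = 1,755.93, U = 111.69, labor force = 1,867.62 thousand.
After the second change, employed and labor force both rise by 49.26; unemployed unchanged → E = 1,805.19, U = 111.69, labor force = 1,916.88 thousand.
New unemployment rate = 111.69 / 1,916.88 = 5.83%.
Change = 5.83% − 4.56% = +1.27 percentage points.

The unemployment rate changes by +1.27 percentage points.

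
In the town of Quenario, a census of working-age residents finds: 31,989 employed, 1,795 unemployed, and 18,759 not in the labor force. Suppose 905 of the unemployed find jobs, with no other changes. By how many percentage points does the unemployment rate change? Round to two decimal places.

The unemployment rate changes by −2.68 percentage points.

Initially, labor force = 31,989 + 1,795 = 33,784, so u = 1,795/33,784 = 5.31%.
After the change, unemployed falls and employed rises by 905; labor force unchanged → E = 32,894, U = 890, labor force = 33,784.
New unemployment rate = 890 / 33,784 = 2.63%.
Change = 2.63% − 5.31% = −2.68 percentage points.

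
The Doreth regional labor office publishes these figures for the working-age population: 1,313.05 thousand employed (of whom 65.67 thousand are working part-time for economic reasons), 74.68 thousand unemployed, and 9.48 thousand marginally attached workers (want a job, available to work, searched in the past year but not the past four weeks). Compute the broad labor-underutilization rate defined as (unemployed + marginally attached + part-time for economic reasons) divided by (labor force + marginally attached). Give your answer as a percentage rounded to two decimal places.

Labor force = 1,313.05 + 74.68 = 1,387.73 thousand.
Numerator = 74.68 + 9.48 + 65.67 = 149.83 thousand.
Denominator = 1,387.73 + 9.48 = 1,397.21 thousand.
Broad rate = 149.83 / 1,397.21 = 10.72%.

Broad underutilization rate ≈ 10.72%.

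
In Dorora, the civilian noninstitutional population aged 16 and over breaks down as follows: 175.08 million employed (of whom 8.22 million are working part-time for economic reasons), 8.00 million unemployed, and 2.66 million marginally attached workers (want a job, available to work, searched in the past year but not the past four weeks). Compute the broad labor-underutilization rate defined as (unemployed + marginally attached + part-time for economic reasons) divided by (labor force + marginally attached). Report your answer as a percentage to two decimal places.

Labor force = 175.08 + 8.00 = 183.08 million.
Numerator = 8.00 + 2.66 + 8.22 = 18.88 million.
Denominator = 183.08 + 2.66 = 185.74 million.
Broad rate = 18.88 / 185.74 = 10.16%.

Broad underutilization rate ≈ 10.16%.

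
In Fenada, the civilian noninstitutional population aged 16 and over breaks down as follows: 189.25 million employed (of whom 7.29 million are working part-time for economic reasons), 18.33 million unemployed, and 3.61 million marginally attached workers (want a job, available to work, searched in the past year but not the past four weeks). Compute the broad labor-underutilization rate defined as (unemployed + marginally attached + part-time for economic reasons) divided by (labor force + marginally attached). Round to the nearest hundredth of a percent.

Labor force = 189.25 + 18.33 = 207.58 million.
Numerator = 18.33 + 3.61 + 7.29 = 29.23 million.
Denominator = 207.58 + 3.61 = 211.19 million.
Broad rate = 29.23 / 211.19 = 13.84%.

Broad underutilization rate ≈ 13.84%.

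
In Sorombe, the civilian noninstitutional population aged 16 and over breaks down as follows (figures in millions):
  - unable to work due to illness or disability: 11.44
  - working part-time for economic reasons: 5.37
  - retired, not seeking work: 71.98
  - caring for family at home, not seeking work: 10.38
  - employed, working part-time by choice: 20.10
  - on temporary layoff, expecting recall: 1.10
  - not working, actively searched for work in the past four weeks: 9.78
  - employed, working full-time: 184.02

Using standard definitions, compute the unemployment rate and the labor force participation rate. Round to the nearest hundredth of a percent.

Employed = 5.37 + 20.10 + 184.02 = 209.49 million (anyone who worked, including part-time for economic reasons, counts as employed).
Unemployed = 1.10 + 9.78 = 10.88 million (jobless and actively searching, or on temporary layoff).
Labor force = 209.49 + 10.88 = 220.37 million.
Not in labor force = 11.44 + 71.98 + 10.38 = 93.80 million (those not working and not actively searching are outside the labor force).
Civilian working-age population = 220.37 + 93.80 = 314.17 million.
Unemployment rate = 10.88 / 220.37 = 4.94%.
Labor force participation rate = 220.37 / 314.17 = 70.14%.

Unemployment rate ≈ 4.94%; labor force participation rate ≈ 70.14%.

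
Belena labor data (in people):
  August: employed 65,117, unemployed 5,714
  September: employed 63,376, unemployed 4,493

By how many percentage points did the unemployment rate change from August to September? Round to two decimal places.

August: labor force = 65,117 + 5,714 = 70,831; u = 5,714/70,831 = 8.07%.
September: labor force = 63,376 + 4,493 = 67,869; u = 4,493/67,869 = 6.62%.
Change = 6.62% − 8.07% = −1.45 pp.

The unemployment rate changed by −1.45 percentage points.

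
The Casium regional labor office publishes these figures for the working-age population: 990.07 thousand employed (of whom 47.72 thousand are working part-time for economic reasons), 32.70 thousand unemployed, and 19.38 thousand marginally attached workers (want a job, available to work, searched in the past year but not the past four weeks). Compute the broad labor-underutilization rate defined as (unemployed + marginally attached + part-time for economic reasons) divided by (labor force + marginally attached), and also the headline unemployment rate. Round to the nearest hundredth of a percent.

Labor force = 990.07 + 32.70 = 1,022.77 thousand.
Numerator = 32.70 + 19.38 + 47.72 = 99.80 thousand.
Denominator = 1,022.77 + 19.38 = 1,042.15 thousand.
Broad rate = 99.80 / 1,042.15 = 9.58%.
Headline unemployment rate = 32.70 / 1,022.77 = 3.20%.

Broad underutilization rate ≈ 9.58%; headline unemployment rate ≈ 3.20%.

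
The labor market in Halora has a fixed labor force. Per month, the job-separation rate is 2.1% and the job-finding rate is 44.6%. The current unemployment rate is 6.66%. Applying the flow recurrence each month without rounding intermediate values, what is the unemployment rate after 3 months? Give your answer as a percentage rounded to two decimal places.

Unemployment rate after three months ≈ 4.82%.

With a fixed labor force, u_{t+1} = u_t + s·(1−u_t) − f·u_t = u_t·(1−s−f) + s.
Here 1−s−f = 0.533 and s = 0.021.
u_1 = 0.066600 × 0.533 + 0.021 = 0.056498.
u_2 = 0.056498 × 0.533 + 0.021 = 0.051113.
u_3 = 0.051113 × 0.533 + 0.021 = 0.048243.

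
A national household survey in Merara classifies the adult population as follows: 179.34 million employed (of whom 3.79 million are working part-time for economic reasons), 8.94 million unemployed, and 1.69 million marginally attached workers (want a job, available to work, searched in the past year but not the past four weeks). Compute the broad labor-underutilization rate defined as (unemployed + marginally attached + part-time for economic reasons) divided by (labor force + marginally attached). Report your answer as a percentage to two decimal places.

Labor force = 179.34 + 8.94 = 188.28 million.
Numerator = 8.94 + 1.69 + 3.79 = 14.42 million.
Denominator = 188.28 + 1.69 = 189.97 million.
Broad rate = 14.42 / 189.97 = 7.59%.

Broad underutilization rate ≈ 7.59%.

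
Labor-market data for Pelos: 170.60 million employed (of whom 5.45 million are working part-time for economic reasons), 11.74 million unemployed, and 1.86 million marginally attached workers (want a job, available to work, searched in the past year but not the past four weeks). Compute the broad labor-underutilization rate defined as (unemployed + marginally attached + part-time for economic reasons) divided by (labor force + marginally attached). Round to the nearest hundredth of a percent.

Broad underutilization rate ≈ 10.34%.

Labor force = 170.60 + 11.74 = 182.34 million.
Numerator = 11.74 + 1.86 + 5.45 = 19.05 million.
Denominator = 182.34 + 1.86 = 184.20 million.
Broad rate = 19.05 / 184.20 = 10.34%.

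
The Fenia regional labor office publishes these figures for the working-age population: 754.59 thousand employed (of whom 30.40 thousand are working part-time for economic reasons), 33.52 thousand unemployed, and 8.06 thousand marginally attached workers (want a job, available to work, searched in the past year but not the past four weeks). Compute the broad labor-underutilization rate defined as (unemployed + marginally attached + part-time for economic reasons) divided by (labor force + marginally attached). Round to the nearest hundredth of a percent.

Labor force = 754.59 + 33.52 = 788.11 thousand.
Numerator = 33.52 + 8.06 + 30.40 = 71.98 thousand.
Denominator = 788.11 + 8.06 = 796.17 thousand.
Broad rate = 71.98 / 796.17 = 9.04%.

Broad underutilization rate ≈ 9.04%.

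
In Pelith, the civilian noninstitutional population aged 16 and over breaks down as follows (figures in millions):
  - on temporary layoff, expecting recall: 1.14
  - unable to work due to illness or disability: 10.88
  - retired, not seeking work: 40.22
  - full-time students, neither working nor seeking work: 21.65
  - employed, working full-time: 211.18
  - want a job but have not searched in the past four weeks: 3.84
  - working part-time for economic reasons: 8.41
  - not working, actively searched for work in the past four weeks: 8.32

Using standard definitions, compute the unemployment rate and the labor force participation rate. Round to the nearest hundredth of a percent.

Employed = 211.18 + 8.41 = 219.59 million (anyone who worked, including part-time for economic reasons, counts as employed).
Unemployed = 1.14 + 8.32 = 9.46 million (jobless and actively searching, or on temporary layoff).
Labor force = 219.59 + 9.46 = 229.05 million.
Not in labor force = 10.88 + 40.22 + 21.65 + 3.84 = 76.59 million (those not working and not actively searching are outside the labor force — including those who want a job but have given up searching).
Civilian working-age population = 229.05 + 76.59 = 305.64 million.
Unemployment rate = 9.46 / 229.05 = 4.13%.
Labor force participation rate = 229.05 / 305.64 = 74.94%.

Unemployment rate ≈ 4.13%; labor force participation rate ≈ 74.94%.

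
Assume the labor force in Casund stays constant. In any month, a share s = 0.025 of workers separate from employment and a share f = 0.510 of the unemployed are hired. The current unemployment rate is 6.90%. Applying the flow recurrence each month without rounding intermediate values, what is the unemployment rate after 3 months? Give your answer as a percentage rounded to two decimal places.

With a fixed labor force, u_{t+1} = u_t + s·(1−u_t) − f·u_t = u_t·(1−s−f) + s.
Here 1−s−f = 0.465 and s = 0.025.
u_1 = 0.069000 × 0.465 + 0.025 = 0.057085.
u_2 = 0.057085 × 0.465 + 0.025 = 0.051545.
u_3 = 0.051545 × 0.465 + 0.025 = 0.048968.

Unemployment rate after three months ≈ 4.90%.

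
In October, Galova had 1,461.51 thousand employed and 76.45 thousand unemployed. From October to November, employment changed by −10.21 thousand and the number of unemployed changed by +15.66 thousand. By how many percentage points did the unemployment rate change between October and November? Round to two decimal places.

The unemployment rate changed by +1.00 percentage points.

October: labor force = 1,461.51 + 76.45 = 1,537.96; u = 76.45/1,537.96 = 4.97%.
November: labor force = 1,451.30 + 92.11 = 1,543.41; u = 92.11/1,543.41 = 5.97%.
Change = 5.97% − 4.97% = +1.00 pp.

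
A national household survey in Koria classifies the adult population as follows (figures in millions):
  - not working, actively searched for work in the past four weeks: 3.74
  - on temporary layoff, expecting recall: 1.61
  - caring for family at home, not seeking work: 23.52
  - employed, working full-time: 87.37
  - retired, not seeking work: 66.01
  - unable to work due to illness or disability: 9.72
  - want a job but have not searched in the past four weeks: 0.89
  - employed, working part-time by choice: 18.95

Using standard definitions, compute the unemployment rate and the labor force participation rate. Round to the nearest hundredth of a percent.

Employed = 87.37 + 18.95 = 106.32 million.
Unemployed = 3.74 + 1.61 = 5.35 million (jobless and actively searching, or on temporary layoff).
Labor force = 106.32 + 5.35 = 111.67 million.
Not in labor force = 23.52 + 66.01 + 9.72 + 0.89 = 100.14 million (those not working and not actively searching are outside the labor force — including those who want a job but have given up searching).
Civilian working-age population = 111.67 + 100.14 = 211.81 million.
Unemployment rate = 5.35 / 111.67 = 4.79%.
Labor force participation rate = 111.67 / 211.81 = 52.72%.

Unemployment rate ≈ 4.79%; labor force participation rate ≈ 52.72%.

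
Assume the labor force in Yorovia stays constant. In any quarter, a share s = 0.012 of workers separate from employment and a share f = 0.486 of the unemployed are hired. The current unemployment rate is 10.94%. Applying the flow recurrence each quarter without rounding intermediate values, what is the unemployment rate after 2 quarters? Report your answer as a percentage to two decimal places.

Unemployment rate after two quarters ≈ 4.56%.

With a fixed labor force, u_{t+1} = u_t + s·(1−u_t) − f·u_t = u_t·(1−s−f) + s.
Here 1−s−f = 0.502 and s = 0.012.
u_1 = 0.109400 × 0.502 + 0.012 = 0.066919.
u_2 = 0.066919 × 0.502 + 0.012 = 0.045593.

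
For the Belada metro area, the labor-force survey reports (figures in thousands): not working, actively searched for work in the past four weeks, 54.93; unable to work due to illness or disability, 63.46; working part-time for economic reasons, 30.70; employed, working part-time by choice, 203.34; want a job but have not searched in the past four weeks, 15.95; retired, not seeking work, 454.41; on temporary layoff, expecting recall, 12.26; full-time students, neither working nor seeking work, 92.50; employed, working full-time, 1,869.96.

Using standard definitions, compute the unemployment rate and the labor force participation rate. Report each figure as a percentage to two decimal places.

Employed = 30.70 + 203.34 + 1,869.96 = 2,104.00 thousand (anyone who worked, including part-time for economic reasons, counts as employed).
Unemployed = 54.93 + 12.26 = 67.19 thousand (jobless and actively searching, or on temporary layoff).
Labor force = 2,104.00 + 67.19 = 2,171.19 thousand.
Not in labor force = 63.46 + 15.95 + 454.41 + 92.50 = 626.32 thousand (those not working and not actively searching are outside the labor force — including those who want a job but have given up searching).
Civilian working-age population = 2,171.19 + 626.32 = 2,797.51 thousand.
Unemployment rate = 67.19 / 2,171.19 = 3.09%.
Labor force participation rate = 2,171.19 / 2,797.51 = 77.61%.

Unemployment rate ≈ 3.09%; labor force participation rate ≈ 77.61%.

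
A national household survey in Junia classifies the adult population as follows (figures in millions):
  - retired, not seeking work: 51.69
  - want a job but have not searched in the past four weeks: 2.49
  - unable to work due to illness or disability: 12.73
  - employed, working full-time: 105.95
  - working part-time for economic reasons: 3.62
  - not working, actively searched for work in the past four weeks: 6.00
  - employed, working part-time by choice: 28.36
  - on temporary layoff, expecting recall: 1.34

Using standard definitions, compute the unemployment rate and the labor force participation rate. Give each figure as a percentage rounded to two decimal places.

Unemployment rate ≈ 5.05%; labor force participation rate ≈ 68.47%.

Employed = 105.95 + 3.62 + 28.36 = 137.93 million (anyone who worked, including part-time for economic reasons, counts as employed).
Unemployed = 6.00 + 1.34 = 7.34 million (jobless and actively searching, or on temporary layoff).
Labor force = 137.93 + 7.34 = 145.27 million.
Not in labor force = 51.69 + 2.49 + 12.73 = 66.91 million (those not working and not actively searching are outside the labor force — including those who want a job but have given up searching).
Civilian working-age population = 145.27 + 66.91 = 212.18 million.
Unemployment rate = 7.34 / 145.27 = 5.05%.
Labor force participation rate = 145.27 / 212.18 = 68.47%.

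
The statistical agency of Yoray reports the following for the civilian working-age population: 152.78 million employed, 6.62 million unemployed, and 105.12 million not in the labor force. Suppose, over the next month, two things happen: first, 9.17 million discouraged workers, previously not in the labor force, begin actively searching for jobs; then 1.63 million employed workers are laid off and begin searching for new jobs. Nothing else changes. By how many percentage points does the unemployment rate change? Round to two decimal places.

Initially, labor force = 152.78 + 6.62 = 159.40 million, so u = 6.62/159.40 = 4.15%.
After the first change, unemployed and labor force both rise by 9.17 → E = 152.78, U = 15.79, labor force = 168.57 million.
After the second change, employed falls and unemployed rises by 1.63; labor force unchanged → E = 151.15, U = 17.42, labor force = 168.57 million.
New unemployment rate = 17.42 / 168.57 = 10.33%.
Change = 10.33% − 4.15% = +6.18 percentage points.

The unemployment rate changes by +6.18 percentage points.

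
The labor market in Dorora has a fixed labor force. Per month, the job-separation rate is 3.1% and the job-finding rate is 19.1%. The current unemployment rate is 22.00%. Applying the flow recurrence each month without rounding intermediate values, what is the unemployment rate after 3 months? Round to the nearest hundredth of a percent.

Unemployment rate after three months ≈ 17.75%.

With a fixed labor force, u_{t+1} = u_t + s·(1−u_t) − f·u_t = u_t·(1−s−f) + s.
Here 1−s−f = 0.778 and s = 0.031.
u_1 = 0.220000 × 0.778 + 0.031 = 0.202160.
u_2 = 0.202160 × 0.778 + 0.031 = 0.188280.
u_3 = 0.188280 × 0.778 + 0.031 = 0.177482.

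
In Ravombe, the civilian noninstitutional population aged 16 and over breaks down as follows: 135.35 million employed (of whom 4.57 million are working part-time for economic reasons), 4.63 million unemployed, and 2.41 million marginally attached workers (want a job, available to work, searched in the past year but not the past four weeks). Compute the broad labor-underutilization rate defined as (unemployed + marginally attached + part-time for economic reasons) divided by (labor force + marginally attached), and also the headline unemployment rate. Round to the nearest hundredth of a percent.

Broad underutilization rate ≈ 8.15%; headline unemployment rate ≈ 3.31%.

Labor force = 135.35 + 4.63 = 139.98 million.
Numerator = 4.63 + 2.41 + 4.57 = 11.61 million.
Denominator = 139.98 + 2.41 = 142.39 million.
Broad rate = 11.61 / 142.39 = 8.15%.
Headline unemployment rate = 4.63 / 139.98 = 3.31%.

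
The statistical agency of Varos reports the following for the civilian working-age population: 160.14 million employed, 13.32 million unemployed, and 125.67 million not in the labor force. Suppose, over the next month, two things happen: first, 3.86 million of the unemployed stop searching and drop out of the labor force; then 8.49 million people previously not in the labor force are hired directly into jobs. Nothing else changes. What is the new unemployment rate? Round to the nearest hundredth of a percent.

New unemployment rate ≈ 5.31%.

Initially, labor force = 160.14 + 13.32 = 173.46 million, so u = 13.32/173.46 = 7.68%.
After the first change, unemployed and labor force both fall by 3.86 → E = 160.14, U = 9.46, labor force = 169.60 million.
After the second change, employed and labor force both rise by 8.49; unemployed unchanged → E = 168.63, U = 9.46, labor force = 178.09 million.
New unemployment rate = 9.46 / 178.09 = 5.31%.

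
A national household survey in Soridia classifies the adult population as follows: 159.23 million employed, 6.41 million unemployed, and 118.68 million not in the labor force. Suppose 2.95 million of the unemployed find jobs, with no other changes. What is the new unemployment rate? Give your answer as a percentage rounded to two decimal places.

New unemployment rate ≈ 2.09%.

Initially, labor force = 159.23 + 6.41 = 165.64 million, so u = 6.41/165.64 = 3.87%.
After the change, unemployed falls and employed rises by 2.95; labor force unchanged → E = 162.18, U = 3.46, labor force = 165.64 million.
New unemployment rate = 3.46 / 165.64 = 2.09%.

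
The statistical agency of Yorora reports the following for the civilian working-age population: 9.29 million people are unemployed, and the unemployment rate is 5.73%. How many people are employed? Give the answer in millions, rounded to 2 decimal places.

About 152.84 million are employed.

Labor force = U / u = 9.29 / 0.0573 ≈ 162.13 million.
Employed = labor force − unemployed = 162.13 − 9.29 = 152.84 million.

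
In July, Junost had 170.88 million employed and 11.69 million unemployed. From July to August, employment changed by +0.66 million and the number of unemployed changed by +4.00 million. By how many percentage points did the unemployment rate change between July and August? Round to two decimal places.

July: labor force = 170.88 + 11.69 = 182.57; u = 11.69/182.57 = 6.40%.
August: labor force = 171.54 + 15.69 = 187.23; u = 15.69/187.23 = 8.38%.
Change = 8.38% − 6.40% = +1.98 pp.

The unemployment rate changed by +1.98 percentage points.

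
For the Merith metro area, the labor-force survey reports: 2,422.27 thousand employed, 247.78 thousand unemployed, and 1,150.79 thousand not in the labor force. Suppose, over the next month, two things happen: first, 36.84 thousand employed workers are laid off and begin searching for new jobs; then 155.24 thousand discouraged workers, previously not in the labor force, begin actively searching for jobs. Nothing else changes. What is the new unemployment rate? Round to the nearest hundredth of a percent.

New unemployment rate ≈ 15.57%.

Initially, labor force = 2,422.27 + 247.78 = 2,670.05 thousand, so u = 247.78/2,670.05 = 9.28%.
After the first change, employed falls and unemployed rises by 36.84; labor force unchanged → E = 2,385.43, U = 284.62, labor force = 2,670.05 thousand.
After the second change, unemployed and labor force both rise by 155.24 → E = 2,385.43, U = 439.86, labor force = 2,825.29 thousand.
New unemployment rate = 439.86 / 2,825.29 = 15.57%.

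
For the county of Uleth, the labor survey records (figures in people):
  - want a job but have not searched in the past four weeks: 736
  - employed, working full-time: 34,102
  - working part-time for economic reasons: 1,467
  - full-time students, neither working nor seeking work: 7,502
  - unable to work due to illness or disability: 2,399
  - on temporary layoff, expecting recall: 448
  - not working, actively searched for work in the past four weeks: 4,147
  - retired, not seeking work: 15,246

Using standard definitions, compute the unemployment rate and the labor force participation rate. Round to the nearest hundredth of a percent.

Unemployment rate ≈ 11.44%; labor force participation rate ≈ 60.81%.

Employed = 34,102 + 1,467 = 35,569 (anyone who worked, including part-time for economic reasons, counts as employed).
Unemployed = 448 + 4,147 = 4,595 (jobless and actively searching, or on temporary layoff).
Labor force = 35,569 + 4,595 = 40,164.
Not in labor force = 736 + 7,502 + 2,399 + 15,246 = 25,883 (those not working and not actively searching are outside the labor force — including those who want a job but have given up searching).
Civilian working-age population = 40,164 + 25,883 = 66,047.
Unemployment rate = 4,595 / 40,164 = 11.44%.
Labor force participation rate = 40,164 / 66,047 = 60.81%.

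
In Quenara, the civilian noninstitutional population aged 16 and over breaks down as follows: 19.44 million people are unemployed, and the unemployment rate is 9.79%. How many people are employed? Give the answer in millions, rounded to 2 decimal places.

Labor force = U / u = 19.44 / 0.0979 ≈ 198.57 million.
Employed = labor force − unemployed = 198.57 − 19.44 = 179.13 million.

About 179.13 million are employed.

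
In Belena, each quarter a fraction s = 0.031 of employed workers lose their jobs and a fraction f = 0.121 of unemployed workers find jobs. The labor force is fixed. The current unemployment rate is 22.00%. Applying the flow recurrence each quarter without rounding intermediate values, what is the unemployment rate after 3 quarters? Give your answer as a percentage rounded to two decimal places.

Unemployment rate after three quarters ≈ 21.37%.

With a fixed labor force, u_{t+1} = u_t + s·(1−u_t) − f·u_t = u_t·(1−s−f) + s.
Here 1−s−f = 0.848 and s = 0.031.
u_1 = 0.220000 × 0.848 + 0.031 = 0.217560.
u_2 = 0.217560 × 0.848 + 0.031 = 0.215491.
u_3 = 0.215491 × 0.848 + 0.031 = 0.213736.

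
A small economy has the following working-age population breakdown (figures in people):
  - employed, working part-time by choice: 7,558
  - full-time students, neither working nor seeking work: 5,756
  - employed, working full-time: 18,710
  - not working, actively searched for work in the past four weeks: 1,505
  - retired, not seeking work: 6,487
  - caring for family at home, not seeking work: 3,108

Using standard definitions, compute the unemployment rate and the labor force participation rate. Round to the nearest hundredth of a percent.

Employed = 7,558 + 18,710 = 26,268.
Unemployed = 1,505.
Labor force = 26,268 + 1,505 = 27,773.
Not in labor force = 5,756 + 6,487 + 3,108 = 15,351 (those not working and not actively searching are outside the labor force).
Civilian working-age population = 27,773 + 15,351 = 43,124.
Unemployment rate = 1,505 / 27,773 = 5.42%.
Labor force participation rate = 27,773 / 43,124 = 64.40%.

Unemployment rate ≈ 5.42%; labor force participation rate ≈ 64.40%.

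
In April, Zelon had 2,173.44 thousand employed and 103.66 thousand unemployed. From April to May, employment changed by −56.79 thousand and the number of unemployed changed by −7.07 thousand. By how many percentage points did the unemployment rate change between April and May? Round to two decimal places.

The unemployment rate changed by −0.19 percentage points.

April: labor force = 2,173.44 + 103.66 = 2,277.10; u = 103.66/2,277.10 = 4.55%.
May: labor force = 2,116.65 + 96.59 = 2,213.24; u = 96.59/2,213.24 = 4.36%.
Change = 4.36% − 4.55% = −0.19 pp.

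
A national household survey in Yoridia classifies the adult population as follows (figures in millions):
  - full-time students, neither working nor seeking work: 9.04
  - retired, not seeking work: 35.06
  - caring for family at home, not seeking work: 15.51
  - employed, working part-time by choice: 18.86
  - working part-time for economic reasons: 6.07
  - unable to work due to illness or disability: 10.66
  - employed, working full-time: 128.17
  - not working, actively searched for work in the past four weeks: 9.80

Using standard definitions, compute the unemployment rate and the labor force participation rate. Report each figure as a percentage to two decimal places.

Employed = 18.86 + 6.07 + 128.17 = 153.10 million (anyone who worked, including part-time for economic reasons, counts as employed).
Unemployed = 9.80 million.
Labor force = 153.10 + 9.80 = 162.90 million.
Not in labor force = 9.04 + 35.06 + 15.51 + 10.66 = 70.27 million (those not working and not actively searching are outside the labor force).
Civilian working-age population = 162.90 + 70.27 = 233.17 million.
Unemployment rate = 9.80 / 162.90 = 6.02%.
Labor force participation rate = 162.90 / 233.17 = 69.86%.

Unemployment rate ≈ 6.02%; labor force participation rate ≈ 69.86%.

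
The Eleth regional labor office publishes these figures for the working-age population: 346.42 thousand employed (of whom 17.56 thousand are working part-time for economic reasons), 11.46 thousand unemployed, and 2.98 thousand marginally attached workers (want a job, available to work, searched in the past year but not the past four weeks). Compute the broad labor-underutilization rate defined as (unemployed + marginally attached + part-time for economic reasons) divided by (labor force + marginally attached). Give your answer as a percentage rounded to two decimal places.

Labor force = 346.42 + 11.46 = 357.88 thousand.
Numerator = 11.46 + 2.98 + 17.56 = 32.00 thousand.
Denominator = 357.88 + 2.98 = 360.86 thousand.
Broad rate = 32.00 / 360.86 = 8.87%.

Broad underutilization rate ≈ 8.87%.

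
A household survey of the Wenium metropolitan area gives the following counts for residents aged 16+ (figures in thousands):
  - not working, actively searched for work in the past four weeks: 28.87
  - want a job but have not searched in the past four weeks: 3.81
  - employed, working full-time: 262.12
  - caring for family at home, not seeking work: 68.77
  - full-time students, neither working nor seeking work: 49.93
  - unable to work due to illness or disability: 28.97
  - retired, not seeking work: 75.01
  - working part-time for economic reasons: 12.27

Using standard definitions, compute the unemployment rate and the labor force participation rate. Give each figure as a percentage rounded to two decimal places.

Employed = 262.12 + 12.27 = 274.39 thousand (anyone who worked, including part-time for economic reasons, counts as employed).
Unemployed = 28.87 thousand.
Labor force = 274.39 + 28.87 = 303.26 thousand.
Not in labor force = 3.81 + 68.77 + 49.93 + 28.97 + 75.01 = 226.49 thousand (those not working and not actively searching are outside the labor force — including those who want a job but have given up searching).
Civilian working-age population = 303.26 + 226.49 = 529.75 thousand.
Unemployment rate = 28.87 / 303.26 = 9.52%.
Labor force participation rate = 303.26 / 529.75 = 57.25%.

Unemployment rate ≈ 9.52%; labor force participation rate ≈ 57.25%.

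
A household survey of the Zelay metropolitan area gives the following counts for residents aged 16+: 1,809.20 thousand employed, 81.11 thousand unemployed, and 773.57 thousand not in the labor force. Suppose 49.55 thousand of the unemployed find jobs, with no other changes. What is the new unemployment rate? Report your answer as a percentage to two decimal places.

New unemployment rate ≈ 1.67%.

Initially, labor force = 1,809.20 + 81.11 = 1,890.31 thousand, so u = 81.11/1,890.31 = 4.29%.
After the change, unemployed falls and employed rises by 49.55; labor force unchanged → E = 1,858.75, U = 31.56, labor force = 1,890.31 thousand.
New unemployment rate = 31.56 / 1,890.31 = 1.67%.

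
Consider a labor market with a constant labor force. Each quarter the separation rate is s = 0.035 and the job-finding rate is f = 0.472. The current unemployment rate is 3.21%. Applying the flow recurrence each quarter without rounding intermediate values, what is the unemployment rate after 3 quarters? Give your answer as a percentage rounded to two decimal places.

Unemployment rate after three quarters ≈ 6.46%.

With a fixed labor force, u_{t+1} = u_t + s·(1−u_t) − f·u_t = u_t·(1−s−f) + s.
Here 1−s−f = 0.493 and s = 0.035.
u_1 = 0.032100 × 0.493 + 0.035 = 0.050825.
u_2 = 0.050825 × 0.493 + 0.035 = 0.060057.
u_3 = 0.060057 × 0.493 + 0.035 = 0.064608.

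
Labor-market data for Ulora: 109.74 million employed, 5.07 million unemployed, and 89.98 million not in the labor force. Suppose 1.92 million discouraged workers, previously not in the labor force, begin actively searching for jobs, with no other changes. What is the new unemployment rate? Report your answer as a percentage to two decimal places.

New unemployment rate ≈ 5.99%.

Initially, labor force = 109.74 + 5.07 = 114.81 million, so u = 5.07/114.81 = 4.42%.
After the change, unemployed and labor force both rise by 1.92 → E = 109.74, U = 6.99, labor force = 116.73 million.
New unemployment rate = 6.99 / 116.73 = 5.99%.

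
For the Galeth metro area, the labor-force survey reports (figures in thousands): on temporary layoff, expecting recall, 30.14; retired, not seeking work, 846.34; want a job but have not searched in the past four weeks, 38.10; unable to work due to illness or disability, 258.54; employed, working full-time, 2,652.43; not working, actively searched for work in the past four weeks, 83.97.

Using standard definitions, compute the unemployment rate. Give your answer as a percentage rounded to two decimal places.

Unemployment rate ≈ 4.12%.

Employed = 2,652.43 thousand.
Unemployed = 30.14 + 83.97 = 114.11 thousand (jobless and actively searching, or on temporary layoff).
Labor force = 2,652.43 + 114.11 = 2,766.54 thousand.
Unemployment rate = 114.11 / 2,766.54 = 4.12%.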